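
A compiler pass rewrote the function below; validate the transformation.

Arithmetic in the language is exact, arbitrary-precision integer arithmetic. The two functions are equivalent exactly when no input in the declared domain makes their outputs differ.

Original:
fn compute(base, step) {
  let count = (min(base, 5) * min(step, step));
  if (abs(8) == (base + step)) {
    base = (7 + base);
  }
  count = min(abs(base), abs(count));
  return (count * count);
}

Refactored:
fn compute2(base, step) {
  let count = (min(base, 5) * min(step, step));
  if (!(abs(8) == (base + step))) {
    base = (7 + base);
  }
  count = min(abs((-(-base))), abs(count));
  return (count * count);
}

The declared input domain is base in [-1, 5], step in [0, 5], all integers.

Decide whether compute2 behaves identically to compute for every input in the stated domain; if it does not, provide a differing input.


There is a counterexample at base=-1, step=2: 1 on one side, 4 on the other.
compute: count=-2, then (abs(8) == (base + step)) is false, then count=1, then returns 1
compute2: count=-2, then (!(abs(8) == (base + step))) is true, then base=6, then count=2, then returns 4
verdict: not equivalent; witness: base=-1, step=2


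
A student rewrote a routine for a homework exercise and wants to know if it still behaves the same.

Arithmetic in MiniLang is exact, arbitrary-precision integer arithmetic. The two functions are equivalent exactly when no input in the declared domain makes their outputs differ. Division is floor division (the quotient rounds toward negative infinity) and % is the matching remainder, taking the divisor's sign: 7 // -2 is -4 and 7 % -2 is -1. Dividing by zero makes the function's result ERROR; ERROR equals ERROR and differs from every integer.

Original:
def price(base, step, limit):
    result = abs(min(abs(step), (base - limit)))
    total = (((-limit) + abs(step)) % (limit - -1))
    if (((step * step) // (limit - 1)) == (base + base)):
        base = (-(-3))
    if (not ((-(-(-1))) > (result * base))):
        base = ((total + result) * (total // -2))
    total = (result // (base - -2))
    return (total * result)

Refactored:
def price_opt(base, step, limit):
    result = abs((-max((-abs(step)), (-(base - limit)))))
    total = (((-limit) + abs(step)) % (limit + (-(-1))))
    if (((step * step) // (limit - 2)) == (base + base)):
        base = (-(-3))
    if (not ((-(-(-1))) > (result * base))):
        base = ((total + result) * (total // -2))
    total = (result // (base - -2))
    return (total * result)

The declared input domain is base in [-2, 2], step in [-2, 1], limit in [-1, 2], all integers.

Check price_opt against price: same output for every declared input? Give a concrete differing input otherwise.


There is a counterexample at base=-2, step=-2, limit=0: 2 on one side, ERROR on the other.
price: result becomes 2; next total becomes 0; next (((step * step) // (limit - 1)) == (base + base)) evaluates to true; next base becomes 3; next (not ((-(-(-1))) > (result * base))) evaluates to true; next base becomes 0; next total becomes 1; next final value 2
price_opt: result becomes 2; next total becomes 0; next (((step * step) // (limit - 2)) == (base + base)) evaluates to false; next (not ((-(-(-1))) > (result * base))) evaluates to false; next hits division by zero so the output is ERROR
verdict: not equivalent; witness: base=-2, step=-2, limit=0


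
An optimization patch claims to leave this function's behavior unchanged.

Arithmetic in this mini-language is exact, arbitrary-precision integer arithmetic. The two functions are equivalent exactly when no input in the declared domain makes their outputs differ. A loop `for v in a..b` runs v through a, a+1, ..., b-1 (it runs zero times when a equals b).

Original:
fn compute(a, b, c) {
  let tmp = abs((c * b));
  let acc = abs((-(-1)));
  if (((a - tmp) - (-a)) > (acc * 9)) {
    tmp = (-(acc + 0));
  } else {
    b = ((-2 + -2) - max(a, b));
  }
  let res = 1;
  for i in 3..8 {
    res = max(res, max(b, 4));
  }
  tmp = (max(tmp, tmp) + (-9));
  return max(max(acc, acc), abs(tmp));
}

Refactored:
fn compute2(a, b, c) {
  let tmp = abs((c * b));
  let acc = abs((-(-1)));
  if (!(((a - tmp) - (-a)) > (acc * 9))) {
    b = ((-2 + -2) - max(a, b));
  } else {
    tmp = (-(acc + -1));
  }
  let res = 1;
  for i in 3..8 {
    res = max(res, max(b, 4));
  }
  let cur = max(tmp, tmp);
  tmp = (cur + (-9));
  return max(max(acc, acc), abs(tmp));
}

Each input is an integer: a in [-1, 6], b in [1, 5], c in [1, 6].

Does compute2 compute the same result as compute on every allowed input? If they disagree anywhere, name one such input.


a=6, b=1, c=1 yields 10 from compute but 9 from compute2.
verdict: not equivalent; witness: a=6, b=1, c=1


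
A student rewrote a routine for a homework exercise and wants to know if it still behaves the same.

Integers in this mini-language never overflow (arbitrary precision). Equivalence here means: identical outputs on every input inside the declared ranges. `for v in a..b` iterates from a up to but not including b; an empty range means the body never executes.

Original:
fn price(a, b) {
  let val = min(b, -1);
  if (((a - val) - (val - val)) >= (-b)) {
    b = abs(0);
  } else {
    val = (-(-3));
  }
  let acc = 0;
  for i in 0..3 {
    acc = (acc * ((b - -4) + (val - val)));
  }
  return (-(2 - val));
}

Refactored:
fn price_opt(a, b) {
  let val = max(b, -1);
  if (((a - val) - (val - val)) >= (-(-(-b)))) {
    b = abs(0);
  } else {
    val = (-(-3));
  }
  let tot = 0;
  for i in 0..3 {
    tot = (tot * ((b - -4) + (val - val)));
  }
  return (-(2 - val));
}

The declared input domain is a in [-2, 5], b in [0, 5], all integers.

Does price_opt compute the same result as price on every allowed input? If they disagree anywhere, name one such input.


These are not equivalent — on a=-2, b=1 the outputs split (-3 vs 1).
price: val becomes -1; next (((a - val) - (val - val)) >= (-b)) evaluates to true; next b becomes 0; next acc becomes 0; next at i=0:; next acc becomes 0; next at i=1:; next acc becomes 0; next at i=2:; next acc becomes 0; next final value -3
price_opt: val becomes 1; next (((a - val) - (val - val)) >= (-(-(-b)))) evaluates to false; next val becomes 3; next tot becomes 0; next at i=0:; next tot becomes 0; next at i=1:; next tot becomes 0; next at i=2:; next tot becomes 0; next final value 1
verdict: not equivalent; witness: a=-2, b=1


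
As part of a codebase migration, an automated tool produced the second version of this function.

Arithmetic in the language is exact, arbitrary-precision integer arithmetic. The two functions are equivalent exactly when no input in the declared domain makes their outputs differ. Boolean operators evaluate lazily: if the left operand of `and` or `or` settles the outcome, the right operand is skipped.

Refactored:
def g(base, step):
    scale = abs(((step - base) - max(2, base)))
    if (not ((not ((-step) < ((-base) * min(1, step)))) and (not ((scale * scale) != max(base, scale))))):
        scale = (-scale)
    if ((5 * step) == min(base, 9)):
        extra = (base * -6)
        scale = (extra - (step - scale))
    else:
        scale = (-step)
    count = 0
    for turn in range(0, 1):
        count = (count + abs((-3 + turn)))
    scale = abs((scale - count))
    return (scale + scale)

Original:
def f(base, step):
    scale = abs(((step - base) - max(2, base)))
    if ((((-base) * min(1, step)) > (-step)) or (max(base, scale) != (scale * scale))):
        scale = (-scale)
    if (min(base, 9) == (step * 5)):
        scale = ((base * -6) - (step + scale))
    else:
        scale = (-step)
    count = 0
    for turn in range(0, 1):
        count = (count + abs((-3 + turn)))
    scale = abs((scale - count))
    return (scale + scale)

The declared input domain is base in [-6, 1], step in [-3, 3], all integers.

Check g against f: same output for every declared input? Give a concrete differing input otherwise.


Not equivalent: base=-5, step=-1 separates them (60 vs 52).
f: scale := 2 | ((((-base) * min(1, step)) > (-step)) or (max(base, scale) != (scale * scale))): true | scale := -2 | (min(base, 9) == (step * 5)): true | scale := 33 | count := 0 | iter turn=0: | count := 3 | scale := 30 | result 60
g: scale := 2 | (not ((not ((-step) < ((-base) * min(1, step)))) and (not ((scale * scale) != max(base, scale))))): true | scale := -2 | ((5 * step) == min(base, 9)): true | extra := 30 | scale := 29 | count := 0 | iter turn=0: | count := 3 | scale := 26 | result 52
verdict: not equivalent; witness: base=-5, step=-1


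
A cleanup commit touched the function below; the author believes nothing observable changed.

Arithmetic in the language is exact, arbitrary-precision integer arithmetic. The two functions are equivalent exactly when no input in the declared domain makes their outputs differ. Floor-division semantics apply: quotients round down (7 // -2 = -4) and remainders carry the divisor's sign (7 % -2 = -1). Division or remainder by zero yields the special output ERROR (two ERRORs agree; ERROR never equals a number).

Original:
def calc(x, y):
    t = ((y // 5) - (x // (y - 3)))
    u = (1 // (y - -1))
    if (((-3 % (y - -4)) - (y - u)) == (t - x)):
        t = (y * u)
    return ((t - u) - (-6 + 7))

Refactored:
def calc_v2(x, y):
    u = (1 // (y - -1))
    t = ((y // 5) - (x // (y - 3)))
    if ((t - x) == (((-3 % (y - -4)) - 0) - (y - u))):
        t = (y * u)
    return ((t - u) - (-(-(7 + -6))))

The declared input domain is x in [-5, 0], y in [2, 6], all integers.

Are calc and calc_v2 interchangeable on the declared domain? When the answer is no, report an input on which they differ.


The two versions differ — the changes include arithmetic usage differs; constant usage differs.
Tracing x=-1, y=2: calc: t := -1 | u := 0 | (((-3 % (y - -4)) - (y - u)) == (t - x)): false | result -2 | calc_v2: u := 0 | t := -1 | ((t - x) == (((-3 % (y - -4)) - 0) - (y - u))): false | result -2 — matching result -2.
Checked all 30 inputs in the declared domain: the outputs agree on every one.
verdict: equivalent


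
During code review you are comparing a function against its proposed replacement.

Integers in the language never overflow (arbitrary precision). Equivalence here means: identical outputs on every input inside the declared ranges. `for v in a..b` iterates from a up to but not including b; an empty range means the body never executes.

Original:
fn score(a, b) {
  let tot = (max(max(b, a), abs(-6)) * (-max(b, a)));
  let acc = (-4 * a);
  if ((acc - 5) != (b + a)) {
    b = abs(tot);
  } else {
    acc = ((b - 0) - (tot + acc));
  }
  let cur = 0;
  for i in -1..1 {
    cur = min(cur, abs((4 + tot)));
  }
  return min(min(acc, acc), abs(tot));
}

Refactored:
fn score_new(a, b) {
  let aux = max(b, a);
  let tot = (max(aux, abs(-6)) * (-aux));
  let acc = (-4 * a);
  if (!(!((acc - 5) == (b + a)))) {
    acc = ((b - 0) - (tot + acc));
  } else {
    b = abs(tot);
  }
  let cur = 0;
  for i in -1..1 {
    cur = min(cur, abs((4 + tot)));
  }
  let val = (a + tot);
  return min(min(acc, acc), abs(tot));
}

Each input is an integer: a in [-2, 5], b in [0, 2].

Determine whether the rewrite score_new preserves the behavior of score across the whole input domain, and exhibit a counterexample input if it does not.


Changes here: local variable names differ, boolean connective usage differs, statement counts differ, min/max/abs usage differs, comparison usage differs, arithmetic usage differs; the full 24-point sweep finds no disagreement.
verdict: equivalent


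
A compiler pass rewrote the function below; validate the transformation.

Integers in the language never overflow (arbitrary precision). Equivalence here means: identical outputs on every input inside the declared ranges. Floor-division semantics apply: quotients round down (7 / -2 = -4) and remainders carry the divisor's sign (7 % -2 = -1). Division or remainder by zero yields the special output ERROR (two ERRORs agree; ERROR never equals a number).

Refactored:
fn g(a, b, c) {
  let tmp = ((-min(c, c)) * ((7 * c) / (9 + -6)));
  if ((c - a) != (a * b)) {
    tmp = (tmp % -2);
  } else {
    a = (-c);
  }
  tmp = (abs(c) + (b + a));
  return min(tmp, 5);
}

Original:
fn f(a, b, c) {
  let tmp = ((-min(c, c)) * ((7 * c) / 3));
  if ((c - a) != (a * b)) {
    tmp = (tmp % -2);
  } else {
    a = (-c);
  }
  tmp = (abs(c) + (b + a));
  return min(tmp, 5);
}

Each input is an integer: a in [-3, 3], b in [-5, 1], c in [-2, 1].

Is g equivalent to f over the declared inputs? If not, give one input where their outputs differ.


Differences: arithmetic usage differs; and constant usage differs — yet all 196 inputs agree.
verdict: equivalent


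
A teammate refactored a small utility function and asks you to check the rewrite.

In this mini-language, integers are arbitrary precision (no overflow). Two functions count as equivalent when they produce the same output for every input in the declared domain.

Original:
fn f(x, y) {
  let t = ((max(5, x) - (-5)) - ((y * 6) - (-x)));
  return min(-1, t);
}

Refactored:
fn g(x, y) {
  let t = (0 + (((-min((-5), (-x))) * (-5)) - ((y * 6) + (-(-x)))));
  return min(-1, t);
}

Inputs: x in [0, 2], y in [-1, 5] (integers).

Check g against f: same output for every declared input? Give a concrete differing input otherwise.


Run the pair on x=0, y=-1.
f: t becomes 16; next final value -1
g: t becomes -19; next final value -19
-1 != -19, so the rewrite changes behavior.
verdict: not equivalent; witness: x=0, y=-1


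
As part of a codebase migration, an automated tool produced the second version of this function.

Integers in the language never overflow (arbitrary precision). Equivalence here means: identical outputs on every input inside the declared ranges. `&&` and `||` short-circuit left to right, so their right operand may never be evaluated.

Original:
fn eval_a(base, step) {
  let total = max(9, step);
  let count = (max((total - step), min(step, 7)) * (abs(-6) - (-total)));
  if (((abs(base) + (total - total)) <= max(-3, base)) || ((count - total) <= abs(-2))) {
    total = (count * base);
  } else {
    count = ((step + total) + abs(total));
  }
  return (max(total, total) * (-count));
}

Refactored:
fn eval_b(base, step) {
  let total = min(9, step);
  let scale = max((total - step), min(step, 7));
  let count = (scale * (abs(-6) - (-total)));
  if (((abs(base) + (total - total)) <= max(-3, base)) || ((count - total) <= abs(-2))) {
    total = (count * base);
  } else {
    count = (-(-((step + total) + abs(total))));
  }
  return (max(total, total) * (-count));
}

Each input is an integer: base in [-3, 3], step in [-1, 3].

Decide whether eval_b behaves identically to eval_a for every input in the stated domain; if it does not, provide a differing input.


Run the pair on base=-3, step=-1.
eval_a: total = 9; count = 150; (((abs(base) + (total - total)) <= max(-3, base)) || ((count - total) <= abs(-2))) -> false; count = 17; return -153
eval_b: total = -1; scale = 0; count = 0; (((abs(base) + (total - total)) <= max(-3, base)) || ((count - total) <= abs(-2))) -> true; total = 0; return 0
-153 != 0, so the rewrite changes behavior.
verdict: not equivalent; witness: base=-3, step=-1


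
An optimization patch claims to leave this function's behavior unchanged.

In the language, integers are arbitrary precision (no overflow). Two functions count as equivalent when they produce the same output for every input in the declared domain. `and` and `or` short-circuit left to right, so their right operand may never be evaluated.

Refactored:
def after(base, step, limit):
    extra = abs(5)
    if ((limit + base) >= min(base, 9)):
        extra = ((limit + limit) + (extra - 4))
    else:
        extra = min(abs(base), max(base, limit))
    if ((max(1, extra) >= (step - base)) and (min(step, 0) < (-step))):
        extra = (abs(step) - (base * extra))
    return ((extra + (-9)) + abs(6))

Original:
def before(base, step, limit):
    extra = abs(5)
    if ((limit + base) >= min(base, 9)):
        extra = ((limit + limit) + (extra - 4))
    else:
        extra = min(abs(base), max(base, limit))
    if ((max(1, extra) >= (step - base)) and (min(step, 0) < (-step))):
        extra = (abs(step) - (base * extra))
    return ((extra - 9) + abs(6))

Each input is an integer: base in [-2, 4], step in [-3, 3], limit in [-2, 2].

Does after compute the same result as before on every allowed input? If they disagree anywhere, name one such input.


Reading the diff, among the changes: arithmetic usage differs.
Tracing base=0, step=0, limit=2: before: extra = 5; ((limit + base) >= min(base, 9)) -> true; extra = 5; ((max(1, extra) >= (step - base)) and (min(step, 0) < (-step))) -> false; return 2 | after: extra = 5; ((limit + base) >= min(base, 9)) -> true; extra = 5; ((max(1, extra) >= (step - base)) and (min(step, 0) < (-step))) -> false; return 2 — matching result 2.
Checked all 245 inputs in the declared domain: the outputs agree on every one.
verdict: equivalent


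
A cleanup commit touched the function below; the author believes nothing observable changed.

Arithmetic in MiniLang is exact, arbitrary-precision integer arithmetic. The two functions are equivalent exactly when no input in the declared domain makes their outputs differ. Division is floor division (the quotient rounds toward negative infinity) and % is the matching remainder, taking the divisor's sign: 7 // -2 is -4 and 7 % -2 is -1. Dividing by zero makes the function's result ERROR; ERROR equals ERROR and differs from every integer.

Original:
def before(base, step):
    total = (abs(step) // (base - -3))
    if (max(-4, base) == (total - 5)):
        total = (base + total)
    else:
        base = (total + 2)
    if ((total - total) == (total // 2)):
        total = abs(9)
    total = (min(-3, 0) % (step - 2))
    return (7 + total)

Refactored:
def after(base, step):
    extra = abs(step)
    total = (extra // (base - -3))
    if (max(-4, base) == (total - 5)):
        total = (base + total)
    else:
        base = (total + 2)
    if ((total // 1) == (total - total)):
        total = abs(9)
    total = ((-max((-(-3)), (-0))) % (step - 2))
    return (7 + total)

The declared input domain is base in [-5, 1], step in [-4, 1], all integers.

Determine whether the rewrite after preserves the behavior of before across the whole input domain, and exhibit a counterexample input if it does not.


Although `2` became `1`, no input in the stated domain can expose it.
Tracing base=-5, step=-4: before: total = -2; (max(-4, base) == (total - 5)) -> false; base = 0; ((total - total) == (total // 2)) -> false; total = -3; return 4 | after: extra = 4; total = -2; (max(-4, base) == (total - 5)) -> false; base = 0; ((total // 1) == (total - total)) -> false; total = -3; return 4 — matching result 4.
Sweeping the whole domain (42 inputs) finds no disagreement.
verdict: equivalent


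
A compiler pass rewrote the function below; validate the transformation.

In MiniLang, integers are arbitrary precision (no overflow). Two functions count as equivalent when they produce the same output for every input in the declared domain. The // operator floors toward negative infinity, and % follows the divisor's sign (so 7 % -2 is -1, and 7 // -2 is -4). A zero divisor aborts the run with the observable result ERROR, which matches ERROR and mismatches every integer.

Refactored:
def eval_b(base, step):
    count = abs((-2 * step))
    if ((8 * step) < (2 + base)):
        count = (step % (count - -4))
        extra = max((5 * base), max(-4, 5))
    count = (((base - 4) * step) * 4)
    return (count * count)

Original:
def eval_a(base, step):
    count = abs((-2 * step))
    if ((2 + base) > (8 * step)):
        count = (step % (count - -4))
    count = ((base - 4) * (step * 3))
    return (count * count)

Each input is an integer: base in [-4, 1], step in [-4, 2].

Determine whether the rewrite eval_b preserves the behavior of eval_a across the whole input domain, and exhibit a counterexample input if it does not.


The rewrite breaks on base=-4, step=-4, where the results are 9216 and 16384.
eval_a: count becomes 8; next ((2 + base) > (8 * step)) evaluates to true; next count becomes 8; next count becomes 96; next final value 9216
eval_b: count becomes 8; next ((8 * step) < (2 + base)) evaluates to true; next count becomes 8; next extra becomes 5; next count becomes 128; next final value 16384
verdict: not equivalent; witness: base=-4, step=-4


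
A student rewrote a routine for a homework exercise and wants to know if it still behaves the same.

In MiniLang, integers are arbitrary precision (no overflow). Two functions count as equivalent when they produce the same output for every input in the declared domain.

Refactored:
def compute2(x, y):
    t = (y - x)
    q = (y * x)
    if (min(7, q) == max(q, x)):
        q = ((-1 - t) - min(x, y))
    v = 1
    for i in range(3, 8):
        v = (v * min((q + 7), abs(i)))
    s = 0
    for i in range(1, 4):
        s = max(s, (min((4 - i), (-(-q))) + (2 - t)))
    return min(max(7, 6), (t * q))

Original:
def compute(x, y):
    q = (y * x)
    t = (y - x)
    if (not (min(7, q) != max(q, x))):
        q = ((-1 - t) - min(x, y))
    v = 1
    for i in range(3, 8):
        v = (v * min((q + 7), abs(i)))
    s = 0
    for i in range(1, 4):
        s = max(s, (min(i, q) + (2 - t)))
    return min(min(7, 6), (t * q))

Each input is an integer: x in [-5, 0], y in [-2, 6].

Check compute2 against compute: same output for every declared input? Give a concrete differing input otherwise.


Not equivalent: x=-5, y=-2 separates them (6 vs 7).
compute: q=10, then t=3, then (not (min(7, q) != max(q, x))) is false, then v=1, then (i=3), then v=3, then (i=4), then v=12, then (i=5), then v=60, then (i=6), then v=360, then (i=7), then v=2520, then s=0, then (i=1), then s=0, then (i=2), then s=1, then (i=3), then s=2, then returns 6
compute2: t=3, then q=10, then (min(7, q) == max(q, x)) is false, then v=1, then (i=3), then v=3, then (i=4), then v=12, then (i=5), then v=60, then (i=6), then v=360, then (i=7), then v=2520, then s=0, then (i=1), then s=2, then (i=2), then s=2, then (i=3), then s=2, then returns 7
verdict: not equivalent; witness: x=-5, y=-2


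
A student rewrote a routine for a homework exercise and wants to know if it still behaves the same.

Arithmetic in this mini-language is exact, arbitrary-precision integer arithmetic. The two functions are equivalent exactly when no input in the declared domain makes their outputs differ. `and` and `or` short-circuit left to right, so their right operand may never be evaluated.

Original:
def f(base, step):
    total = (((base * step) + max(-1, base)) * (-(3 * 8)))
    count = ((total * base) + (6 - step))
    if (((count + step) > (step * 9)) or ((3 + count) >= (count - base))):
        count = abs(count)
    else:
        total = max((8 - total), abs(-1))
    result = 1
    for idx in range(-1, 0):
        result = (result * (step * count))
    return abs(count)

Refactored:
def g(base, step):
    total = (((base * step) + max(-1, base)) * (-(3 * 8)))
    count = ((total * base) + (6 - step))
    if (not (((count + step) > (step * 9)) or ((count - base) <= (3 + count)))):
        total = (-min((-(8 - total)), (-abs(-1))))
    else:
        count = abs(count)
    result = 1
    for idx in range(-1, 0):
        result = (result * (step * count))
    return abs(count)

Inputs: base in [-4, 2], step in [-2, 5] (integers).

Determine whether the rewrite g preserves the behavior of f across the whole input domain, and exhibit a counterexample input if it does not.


Changes here: min/max/abs usage differs; also boolean connective usage differs; also comparison usage differs; the full 56-point sweep finds no disagreement.
verdict: equivalent


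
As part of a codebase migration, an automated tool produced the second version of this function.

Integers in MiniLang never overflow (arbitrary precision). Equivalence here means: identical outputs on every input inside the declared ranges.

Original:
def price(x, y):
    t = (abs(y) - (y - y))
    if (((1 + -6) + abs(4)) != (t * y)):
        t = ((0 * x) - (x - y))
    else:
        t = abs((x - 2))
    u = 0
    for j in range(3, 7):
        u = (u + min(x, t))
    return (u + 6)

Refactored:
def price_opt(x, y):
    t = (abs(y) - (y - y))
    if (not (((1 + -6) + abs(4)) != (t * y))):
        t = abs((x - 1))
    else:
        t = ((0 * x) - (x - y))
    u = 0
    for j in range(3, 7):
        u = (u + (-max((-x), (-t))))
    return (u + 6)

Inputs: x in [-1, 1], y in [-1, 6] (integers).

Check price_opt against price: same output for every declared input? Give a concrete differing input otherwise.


Take x=1, y=-1.
price: t becomes 1; next (((1 + -6) + abs(4)) != (t * y)) evaluates to false; next t becomes 1; next u becomes 0; next at j=3:; next u becomes 1; next at j=4:; next u becomes 2; next at j=5:; next u becomes 3; next at j=6:; next u becomes 4; next final value 10
price_opt: t becomes 1; next (not (((1 + -6) + abs(4)) != (t * y))) evaluates to true; next t becomes 0; next u becomes 0; next at j=3:; next u becomes 0; next at j=4:; next u becomes 0; next at j=5:; next u becomes 0; next at j=6:; next u becomes 0; next final value 6
10 against 6: the behavior changed.
verdict: not equivalent; witness: x=1, y=-1


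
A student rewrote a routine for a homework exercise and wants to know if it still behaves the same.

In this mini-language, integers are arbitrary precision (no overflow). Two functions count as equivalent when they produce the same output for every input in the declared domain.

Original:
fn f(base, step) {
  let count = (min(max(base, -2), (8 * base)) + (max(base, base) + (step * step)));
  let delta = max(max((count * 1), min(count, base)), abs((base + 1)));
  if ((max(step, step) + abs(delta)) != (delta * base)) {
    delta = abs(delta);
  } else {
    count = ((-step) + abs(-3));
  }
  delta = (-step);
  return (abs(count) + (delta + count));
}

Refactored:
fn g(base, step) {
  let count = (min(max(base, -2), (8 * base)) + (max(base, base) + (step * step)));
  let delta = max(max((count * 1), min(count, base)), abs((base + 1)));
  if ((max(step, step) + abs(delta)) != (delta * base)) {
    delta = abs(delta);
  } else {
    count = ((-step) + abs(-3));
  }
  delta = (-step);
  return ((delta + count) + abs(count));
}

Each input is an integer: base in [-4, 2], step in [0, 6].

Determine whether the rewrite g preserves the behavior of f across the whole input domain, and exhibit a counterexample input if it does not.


Comparing the listings, the differences include: same computation, different form.
Spot check at base=2, step=0 — f: count = 4; delta = 4; ((max(step, step) + abs(delta)) != (delta * base)) -> true; delta = 4; delta = 0; return 8. g: count = 4; delta = 4; ((max(step, step) + abs(delta)) != (delta * base)) -> true; delta = 4; delta = 0; return 8. Both give 8.
An exhaustive pass over the 49 declared inputs shows identical outputs.
verdict: equivalent


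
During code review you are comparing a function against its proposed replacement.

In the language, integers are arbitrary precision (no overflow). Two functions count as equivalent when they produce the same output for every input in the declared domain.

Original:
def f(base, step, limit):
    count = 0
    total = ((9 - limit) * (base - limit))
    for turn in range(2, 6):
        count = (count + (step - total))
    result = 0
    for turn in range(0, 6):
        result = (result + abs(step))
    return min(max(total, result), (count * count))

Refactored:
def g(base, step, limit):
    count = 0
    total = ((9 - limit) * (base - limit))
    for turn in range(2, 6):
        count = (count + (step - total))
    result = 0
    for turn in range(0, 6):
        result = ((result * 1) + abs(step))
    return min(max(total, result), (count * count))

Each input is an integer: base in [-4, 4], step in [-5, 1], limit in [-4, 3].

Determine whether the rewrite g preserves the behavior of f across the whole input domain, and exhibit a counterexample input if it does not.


The two versions differ — the changes include arithmetic usage differs; and constant usage differs.
Tracing base=-2, step=-4, limit=-3: f: count = 0; total = 12; [turn=2]; count = -16; [turn=3]; count = -32; [turn=4]; count = -48; [turn=5]; count = -64; result = 0; [turn=0]; result = 4; [turn=1]; result = 8; [turn=2]; result = 12; [turn=3]; result = 16; [turn=4]; result = 20; [turn=5]; result = 24; return 24 | g: count = 0; total = 12; [turn=2]; count = -16; [turn=3]; count = -32; [turn=4]; count = -48; [turn=5]; count = -64; result = 0; [turn=0]; result = 4; [turn=1]; result = 8; [turn=2]; result = 12; [turn=3]; result = 16; [turn=4]; result = 20; [turn=5]; result = 24; return 24 — matching result 24.
Checked all 504 inputs in the declared domain: the outputs agree on every one.
verdict: equivalent


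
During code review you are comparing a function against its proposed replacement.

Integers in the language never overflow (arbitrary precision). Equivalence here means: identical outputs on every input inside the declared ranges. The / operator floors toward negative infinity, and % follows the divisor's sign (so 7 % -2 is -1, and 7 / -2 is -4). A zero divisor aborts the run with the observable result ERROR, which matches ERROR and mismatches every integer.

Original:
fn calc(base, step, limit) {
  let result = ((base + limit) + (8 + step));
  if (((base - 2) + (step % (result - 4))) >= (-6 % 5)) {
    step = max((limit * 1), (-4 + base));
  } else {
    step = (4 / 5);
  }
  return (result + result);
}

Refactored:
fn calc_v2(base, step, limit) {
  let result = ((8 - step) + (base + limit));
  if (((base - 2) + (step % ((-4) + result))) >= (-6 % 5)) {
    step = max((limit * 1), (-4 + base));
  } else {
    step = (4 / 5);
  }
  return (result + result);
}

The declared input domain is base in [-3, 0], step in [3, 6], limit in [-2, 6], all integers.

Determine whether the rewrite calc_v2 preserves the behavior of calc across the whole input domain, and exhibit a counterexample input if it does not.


Consider the input base=-3, step=3, limit=-2.
calc: result becomes 6; next (((base - 2) + (step % (result - 4))) >= (-6 % 5)) evaluates to false; next step becomes 0; next final value 12
calc_v2: result becomes 0; next (((base - 2) + (step % ((-4) + result))) >= (-6 % 5)) evaluates to false; next step becomes 0; next final value 0
12 != 0, so the rewrite changes behavior.
verdict: not equivalent; witness: base=-3, step=3, limit=-2


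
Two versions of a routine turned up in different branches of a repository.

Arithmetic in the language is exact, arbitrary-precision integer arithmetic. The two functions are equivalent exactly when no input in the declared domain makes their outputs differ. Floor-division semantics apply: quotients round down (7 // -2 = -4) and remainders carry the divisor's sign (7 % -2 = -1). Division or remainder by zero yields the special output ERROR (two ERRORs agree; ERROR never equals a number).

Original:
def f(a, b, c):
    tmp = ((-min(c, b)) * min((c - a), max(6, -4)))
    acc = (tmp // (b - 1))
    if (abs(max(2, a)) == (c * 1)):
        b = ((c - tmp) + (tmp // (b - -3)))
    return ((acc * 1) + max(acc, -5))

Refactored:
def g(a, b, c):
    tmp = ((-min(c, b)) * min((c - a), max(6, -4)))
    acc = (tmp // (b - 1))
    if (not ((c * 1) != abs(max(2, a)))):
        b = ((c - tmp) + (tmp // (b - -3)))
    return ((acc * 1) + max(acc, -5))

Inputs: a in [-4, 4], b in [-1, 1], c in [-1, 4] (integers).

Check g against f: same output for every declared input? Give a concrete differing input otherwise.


The two are interchangeable: comparison usage differs; boolean connective usage differs, and every declared input agrees.
One worked example (a=-3, b=0, c=3) — f: tmp becomes 0; next acc becomes 0; next (abs(max(2, a)) == (c * 1)) evaluates to false; next final value 0; g: tmp becomes 0; next acc becomes 0; next (not ((c * 1) != abs(max(2, a)))) evaluates to false; next final value 0; agreement on 0.
Sweeping the whole domain (162 inputs) finds no disagreement.
verdict: equivalent


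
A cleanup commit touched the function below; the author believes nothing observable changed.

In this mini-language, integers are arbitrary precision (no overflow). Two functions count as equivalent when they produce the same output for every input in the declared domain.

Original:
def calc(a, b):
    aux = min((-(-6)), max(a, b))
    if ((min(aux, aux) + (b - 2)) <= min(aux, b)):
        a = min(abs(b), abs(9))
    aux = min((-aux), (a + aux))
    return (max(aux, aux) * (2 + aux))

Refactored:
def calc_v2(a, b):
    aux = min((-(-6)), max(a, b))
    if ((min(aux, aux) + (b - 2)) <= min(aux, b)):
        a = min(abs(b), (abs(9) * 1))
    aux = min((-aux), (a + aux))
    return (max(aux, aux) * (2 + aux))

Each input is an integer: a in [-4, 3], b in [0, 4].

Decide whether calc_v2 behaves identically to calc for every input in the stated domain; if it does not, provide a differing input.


The two are interchangeable: arithmetic usage differs; and constant usage differs, and every declared input agrees.
One worked example (a=-4, b=2) — calc: aux becomes 2; next ((min(aux, aux) + (b - 2)) <= min(aux, b)) evaluates to true; next a becomes 2; next aux becomes -2; next final value 0; calc_v2: aux becomes 2; next ((min(aux, aux) + (b - 2)) <= min(aux, b)) evaluates to true; next a becomes 2; next aux becomes -2; next final value 0; agreement on 0.
Sweeping the whole domain (40 inputs) finds no disagreement.
verdict: equivalent


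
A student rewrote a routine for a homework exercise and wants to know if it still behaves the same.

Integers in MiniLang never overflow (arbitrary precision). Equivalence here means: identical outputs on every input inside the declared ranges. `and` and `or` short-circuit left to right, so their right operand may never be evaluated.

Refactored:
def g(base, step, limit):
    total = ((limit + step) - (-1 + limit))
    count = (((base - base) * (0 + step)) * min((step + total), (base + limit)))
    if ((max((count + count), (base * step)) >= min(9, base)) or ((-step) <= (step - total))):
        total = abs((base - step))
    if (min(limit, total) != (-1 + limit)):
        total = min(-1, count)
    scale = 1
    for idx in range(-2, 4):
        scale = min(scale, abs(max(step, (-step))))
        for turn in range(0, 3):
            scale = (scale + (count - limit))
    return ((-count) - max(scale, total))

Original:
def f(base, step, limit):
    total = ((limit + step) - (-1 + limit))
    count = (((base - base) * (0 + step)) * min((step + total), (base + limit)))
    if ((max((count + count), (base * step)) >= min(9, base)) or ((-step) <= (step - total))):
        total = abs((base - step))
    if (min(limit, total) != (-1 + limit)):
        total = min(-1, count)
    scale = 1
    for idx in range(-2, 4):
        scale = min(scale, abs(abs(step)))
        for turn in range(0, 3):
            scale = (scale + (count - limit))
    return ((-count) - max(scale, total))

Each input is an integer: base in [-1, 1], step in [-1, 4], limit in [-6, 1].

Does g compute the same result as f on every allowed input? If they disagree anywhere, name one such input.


Equivalent — the differences include min/max/abs usage differs, yet no declared input distinguishes the two.
Tracing base=-1, step=4, limit=1: f: total becomes 5; next count becomes 0; next ((max((count + count), (base * step)) >= min(9, base)) or ((-step) <= (step - total))) evaluates to true; next total becomes 5; next (min(limit, total) != (-1 + limit)) evaluates to true; next total becomes -1; next scale becomes 1; next at idx=-2:; next scale becomes 1; next at turn=0:; next scale becomes 0; next at turn=1:; next scale becomes -1; next at turn=2:; next scale becomes -2; next at idx=-1:; next scale becomes -2; next at turn=0:; next scale becomes -3; next at turn=1:; next scale becomes -4; next at turn=2:; next scale becomes -5; next at idx=0:; next scale becomes -5; next at turn=0:; next scale becomes -6; next at turn=1:; next scale becomes -7; next at turn=2:; next scale becomes -8; next at idx=1:; next scale becomes -8; next at turn=0:; next scale becomes -9; next at turn=1:; next scale becomes -10; next at turn=2:; next scale becomes -11; next at idx=2:; next scale becomes -11; next at turn=0:; next scale becomes -12; next at turn=1:; next scale becomes -13; next at turn=2:; next scale becomes -14; next at idx=3:; next scale becomes -14; next at turn=0:; next scale becomes -15; next at turn=1:; next scale becomes -16; next at turn=2:; next scale becomes -17; next final value 1 | g: total becomes 5; next count becomes 0; next ((max((count + count), (base * step)) >= min(9, base)) or ((-step) <= (step - total))) evaluates to true; next total becomes 5; next (min(limit, total) != (-1 + limit)) evaluates to true; next total becomes -1; next scale becomes 1; next at idx=-2:; next scale becomes 1; next at turn=0:; next scale becomes 0; next at turn=1:; next scale becomes -1; next at turn=2:; next scale becomes -2; next at idx=-1:; next scale becomes -2; next at turn=0:; next scale becomes -3; next at turn=1:; next scale becomes -4; next at turn=2:; next scale becomes -5; next at idx=0:; next scale becomes -5; next at turn=0:; next scale becomes -6; next at turn=1:; next scale becomes -7; next at turn=2:; next scale becomes -8; next at idx=1:; next scale becomes -8; next at turn=0:; next scale becomes -9; next at turn=1:; next scale becomes -10; next at turn=2:; next scale becomes -11; next at idx=2:; next scale becomes -11; next at turn=0:; next scale becomes -12; next at turn=1:; next scale becomes -13; next at turn=2:; next scale becomes -14; next at idx=3:; next scale becomes -14; next at turn=0:; next scale becomes -15; next at turn=1:; next scale becomes -16; next at turn=2:; next scale becomes -17; next final value 1 — matching result 1.
Sweeping the whole domain (144 inputs) finds no disagreement.
verdict: equivalent


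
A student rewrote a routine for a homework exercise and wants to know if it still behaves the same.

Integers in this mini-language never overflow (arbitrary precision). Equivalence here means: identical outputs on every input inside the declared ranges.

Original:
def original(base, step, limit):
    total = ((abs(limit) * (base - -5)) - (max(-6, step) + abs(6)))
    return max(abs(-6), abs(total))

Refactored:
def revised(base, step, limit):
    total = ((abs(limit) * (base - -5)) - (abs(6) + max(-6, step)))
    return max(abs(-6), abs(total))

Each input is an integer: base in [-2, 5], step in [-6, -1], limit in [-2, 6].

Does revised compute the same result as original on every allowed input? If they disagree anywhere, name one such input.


Behavior is preserved: although same computation, different form, the outputs never diverge.
Tracing base=-2, step=-3, limit=-2: original: total becomes 3; next final value 6 | revised: total becomes 3; next final value 6 — matching result 6.
Checked all 432 inputs in the declared domain: the outputs agree on every one.
verdict: equivalent


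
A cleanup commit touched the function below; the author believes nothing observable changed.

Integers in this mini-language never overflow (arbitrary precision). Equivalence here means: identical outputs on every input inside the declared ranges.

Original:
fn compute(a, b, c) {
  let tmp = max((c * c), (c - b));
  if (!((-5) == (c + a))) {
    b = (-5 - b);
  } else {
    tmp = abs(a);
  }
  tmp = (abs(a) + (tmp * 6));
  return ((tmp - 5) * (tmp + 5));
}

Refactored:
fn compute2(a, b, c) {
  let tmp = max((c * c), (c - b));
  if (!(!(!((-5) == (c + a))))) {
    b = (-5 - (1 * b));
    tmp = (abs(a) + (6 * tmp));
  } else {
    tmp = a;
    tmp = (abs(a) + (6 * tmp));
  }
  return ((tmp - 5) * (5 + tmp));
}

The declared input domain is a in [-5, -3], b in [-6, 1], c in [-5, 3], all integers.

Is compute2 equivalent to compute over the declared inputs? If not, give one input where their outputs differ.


Try a=-5, b=-6, c=0.
compute: tmp=6, then (!((-5) == (c + a))) is false, then tmp=5, then tmp=35, then returns 1200
compute2: tmp=6, then (!(!(!((-5) == (c + a))))) is false, then tmp=-5, then tmp=-25, then returns 600
1200 and 600 differ, so these are not the same function on this domain.
verdict: not equivalent; witness: a=-5, b=-6, c=0
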